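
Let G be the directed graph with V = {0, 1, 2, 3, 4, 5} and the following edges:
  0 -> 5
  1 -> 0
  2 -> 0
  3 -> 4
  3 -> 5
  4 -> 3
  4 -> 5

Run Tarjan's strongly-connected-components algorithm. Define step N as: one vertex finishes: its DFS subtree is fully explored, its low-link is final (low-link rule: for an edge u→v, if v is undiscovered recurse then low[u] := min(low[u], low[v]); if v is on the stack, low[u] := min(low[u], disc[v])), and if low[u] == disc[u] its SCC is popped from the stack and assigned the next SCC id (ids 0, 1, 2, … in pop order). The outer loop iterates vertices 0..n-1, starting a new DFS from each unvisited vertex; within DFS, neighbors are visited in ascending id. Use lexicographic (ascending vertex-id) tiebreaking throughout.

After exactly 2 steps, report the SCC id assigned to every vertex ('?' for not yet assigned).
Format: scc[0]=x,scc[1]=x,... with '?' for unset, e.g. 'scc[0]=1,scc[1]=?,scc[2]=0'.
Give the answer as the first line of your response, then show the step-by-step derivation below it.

scc[0]=1,scc[1]=?,scc[2]=?,scc[3]=?,scc[4]=?,scc[5]=0

step 1: low=(low[0]=0,low[1]=?,low[2]=?,low[3]=?,low[4]=?,low[5]=1); scc=(scc[0]=?,scc[1]=?,scc[2]=?,scc[3]=?,scc[4]=?,scc[5]=0)
step 2: low=(low[0]=0,low[1]=?,low[2]=?,low[3]=?,low[4]=?,low[5]=1); scc=(scc[0]=1,scc[1]=?,scc[2]=?,scc[3]=?,scc[4]=?,scc[5]=0)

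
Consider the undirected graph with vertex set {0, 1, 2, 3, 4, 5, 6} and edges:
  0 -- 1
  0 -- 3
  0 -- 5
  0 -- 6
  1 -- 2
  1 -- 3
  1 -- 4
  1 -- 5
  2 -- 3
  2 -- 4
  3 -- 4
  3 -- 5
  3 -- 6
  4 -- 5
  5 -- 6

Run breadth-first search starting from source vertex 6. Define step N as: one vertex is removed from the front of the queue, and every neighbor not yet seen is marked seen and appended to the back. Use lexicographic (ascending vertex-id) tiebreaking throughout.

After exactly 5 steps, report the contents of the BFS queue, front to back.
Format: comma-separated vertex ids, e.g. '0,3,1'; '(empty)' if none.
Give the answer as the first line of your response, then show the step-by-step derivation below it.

2,4

step 1: dequeue 6; queue=[0,3,5]; order=6
step 2: dequeue 0; queue=[3,5,1]; order=6,0
step 3: dequeue 3; queue=[5,1,2,4]; order=6,0,3
step 4: dequeue 5; queue=[1,2,4]; order=6,0,3,5
step 5: dequeue 1; queue=[2,4]; order=6,0,3,5,1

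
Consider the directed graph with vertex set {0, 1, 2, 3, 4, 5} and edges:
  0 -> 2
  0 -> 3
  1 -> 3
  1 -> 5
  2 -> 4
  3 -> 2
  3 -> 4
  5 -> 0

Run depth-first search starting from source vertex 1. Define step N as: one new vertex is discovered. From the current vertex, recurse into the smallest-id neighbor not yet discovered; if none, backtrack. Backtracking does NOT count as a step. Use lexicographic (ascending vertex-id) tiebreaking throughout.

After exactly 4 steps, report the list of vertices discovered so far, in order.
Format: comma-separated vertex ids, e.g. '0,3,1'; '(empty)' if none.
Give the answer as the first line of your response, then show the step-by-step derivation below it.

1,3,2,4

step 1: discover 1; path=1; order=1
step 2: discover 3; path=1>3; order=1,3
step 3: discover 2; path=1>3>2; order=1,3,2
step 4: discover 4; path=1>3>2>4; order=1,3,2,4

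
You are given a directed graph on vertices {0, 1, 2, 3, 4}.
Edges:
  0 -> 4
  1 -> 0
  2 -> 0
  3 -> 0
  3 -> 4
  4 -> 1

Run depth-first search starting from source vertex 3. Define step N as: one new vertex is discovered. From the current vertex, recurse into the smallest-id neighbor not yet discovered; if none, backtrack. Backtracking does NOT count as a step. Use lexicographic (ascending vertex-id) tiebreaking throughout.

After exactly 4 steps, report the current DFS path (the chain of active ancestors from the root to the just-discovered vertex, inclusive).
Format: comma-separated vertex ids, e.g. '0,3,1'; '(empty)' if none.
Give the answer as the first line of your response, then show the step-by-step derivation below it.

3,0,4,1

step 1: discover 3; path=3; order=3
step 2: discover 0; path=3>0; order=3,0
step 3: discover 4; path=3>0>4; order=3,0,4
step 4: discover 1; path=3>0>4>1; order=3,0,4,1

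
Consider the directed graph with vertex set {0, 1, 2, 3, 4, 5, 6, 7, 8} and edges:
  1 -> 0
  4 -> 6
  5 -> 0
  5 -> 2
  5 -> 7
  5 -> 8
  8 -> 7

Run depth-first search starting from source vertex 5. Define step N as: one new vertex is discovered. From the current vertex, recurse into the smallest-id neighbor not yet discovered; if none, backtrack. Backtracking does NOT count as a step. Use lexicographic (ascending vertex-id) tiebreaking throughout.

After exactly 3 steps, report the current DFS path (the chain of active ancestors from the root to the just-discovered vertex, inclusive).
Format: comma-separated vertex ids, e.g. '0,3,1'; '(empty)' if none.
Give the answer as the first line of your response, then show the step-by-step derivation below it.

5,2

step 1: discover 5; path=5; order=5
step 2: discover 0; path=5>0; order=5,0
step 3: discover 2; path=5>2; order=5,0,2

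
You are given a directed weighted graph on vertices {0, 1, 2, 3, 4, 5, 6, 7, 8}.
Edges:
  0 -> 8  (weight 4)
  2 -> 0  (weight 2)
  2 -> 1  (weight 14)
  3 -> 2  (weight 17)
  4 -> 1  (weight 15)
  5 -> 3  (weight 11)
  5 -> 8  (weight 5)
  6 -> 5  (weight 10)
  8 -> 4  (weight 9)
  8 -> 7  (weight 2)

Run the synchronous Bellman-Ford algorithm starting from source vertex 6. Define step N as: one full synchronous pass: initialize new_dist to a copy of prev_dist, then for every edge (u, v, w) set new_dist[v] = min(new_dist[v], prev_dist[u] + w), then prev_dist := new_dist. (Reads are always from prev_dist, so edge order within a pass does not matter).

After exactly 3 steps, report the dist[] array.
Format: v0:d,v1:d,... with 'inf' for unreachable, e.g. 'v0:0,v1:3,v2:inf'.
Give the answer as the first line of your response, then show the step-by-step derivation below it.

v0:inf,v1:inf,v2:38,v3:21,v4:24,v5:10,v6:0,v7:17,v8:15

step 1: dist = v0:inf,v1:inf,v2:inf,v3:inf,v4:inf,v5:10,v6:0,v7:inf,v8:inf
step 2: dist = v0:inf,v1:inf,v2:inf,v3:21,v4:inf,v5:10,v6:0,v7:inf,v8:15
step 3: dist = v0:inf,v1:inf,v2:38,v3:21,v4:24,v5:10,v6:0,v7:17,v8:15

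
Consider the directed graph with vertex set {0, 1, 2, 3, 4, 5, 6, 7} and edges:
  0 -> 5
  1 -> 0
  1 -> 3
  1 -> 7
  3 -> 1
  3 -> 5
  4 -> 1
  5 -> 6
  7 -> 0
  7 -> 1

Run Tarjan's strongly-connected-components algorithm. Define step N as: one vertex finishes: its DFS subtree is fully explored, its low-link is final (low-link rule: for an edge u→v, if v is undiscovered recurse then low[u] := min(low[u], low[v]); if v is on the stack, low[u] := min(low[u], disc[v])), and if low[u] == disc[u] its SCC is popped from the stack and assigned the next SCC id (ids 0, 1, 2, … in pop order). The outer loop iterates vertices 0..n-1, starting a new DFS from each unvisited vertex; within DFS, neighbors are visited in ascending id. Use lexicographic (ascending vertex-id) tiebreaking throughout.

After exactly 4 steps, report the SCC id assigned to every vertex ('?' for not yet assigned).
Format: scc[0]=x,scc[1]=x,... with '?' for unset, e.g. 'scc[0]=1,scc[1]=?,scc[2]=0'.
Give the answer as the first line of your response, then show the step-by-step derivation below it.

scc[0]=2,scc[1]=?,scc[2]=?,scc[3]=?,scc[4]=?,scc[5]=1,scc[6]=0,scc[7]=?

step 1: low=(low[0]=0,low[1]=?,low[2]=?,low[3]=?,low[4]=?,low[5]=1,low[6]=2,low[7]=?); scc=(scc[0]=?,scc[1]=?,scc[2]=?,scc[3]=?,scc[4]=?,scc[5]=?,scc[6]=0,scc[7]=?)
step 2: low=(low[0]=0,low[1]=?,low[2]=?,low[3]=?,low[4]=?,low[5]=1,low[6]=2,low[7]=?); scc=(scc[0]=?,scc[1]=?,scc[2]=?,scc[3]=?,scc[4]=?,scc[5]=1,scc[6]=0,scc[7]=?)
step 3: low=(low[0]=0,low[1]=?,low[2]=?,low[3]=?,low[4]=?,low[5]=1,low[6]=2,low[7]=?); scc=(scc[0]=2,scc[1]=?,scc[2]=?,scc[3]=?,scc[4]=?,scc[5]=1,scc[6]=0,scc[7]=?)
step 4: low=(low[0]=0,low[1]=3,low[2]=?,low[3]=3,low[4]=?,low[5]=1,low[6]=2,low[7]=?); scc=(scc[0]=2,scc[1]=?,scc[2]=?,scc[3]=?,scc[4]=?,scc[5]=1,scc[6]=0,scc[7]=?)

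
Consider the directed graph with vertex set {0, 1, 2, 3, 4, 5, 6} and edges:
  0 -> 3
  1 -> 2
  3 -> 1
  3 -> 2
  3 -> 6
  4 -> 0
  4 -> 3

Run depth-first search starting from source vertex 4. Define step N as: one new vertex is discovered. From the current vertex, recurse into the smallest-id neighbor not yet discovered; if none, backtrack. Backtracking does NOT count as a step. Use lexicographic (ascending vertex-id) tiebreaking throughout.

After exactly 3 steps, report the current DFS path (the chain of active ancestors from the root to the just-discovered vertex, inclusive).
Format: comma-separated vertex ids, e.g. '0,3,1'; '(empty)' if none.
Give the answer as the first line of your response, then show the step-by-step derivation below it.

4,0,3

step 1: discover 4; path=4; order=4
step 2: discover 0; path=4>0; order=4,0
step 3: discover 3; path=4>0>3; order=4,0,3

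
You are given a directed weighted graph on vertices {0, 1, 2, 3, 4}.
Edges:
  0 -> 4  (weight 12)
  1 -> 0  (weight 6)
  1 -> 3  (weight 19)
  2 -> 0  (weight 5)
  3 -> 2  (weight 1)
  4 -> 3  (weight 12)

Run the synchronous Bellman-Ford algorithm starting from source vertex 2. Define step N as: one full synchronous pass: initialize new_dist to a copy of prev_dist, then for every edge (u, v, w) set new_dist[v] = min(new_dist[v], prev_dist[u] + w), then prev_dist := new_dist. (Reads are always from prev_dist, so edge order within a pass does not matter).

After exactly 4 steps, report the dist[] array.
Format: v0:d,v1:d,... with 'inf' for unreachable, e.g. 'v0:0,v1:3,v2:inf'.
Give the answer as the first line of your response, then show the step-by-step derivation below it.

v0:5,v1:inf,v2:0,v3:29,v4:17

step 1: dist = v0:5,v1:inf,v2:0,v3:inf,v4:inf
step 2: dist = v0:5,v1:inf,v2:0,v3:inf,v4:17
step 3: dist = v0:5,v1:inf,v2:0,v3:29,v4:17
step 4: dist = v0:5,v1:inf,v2:0,v3:29,v4:17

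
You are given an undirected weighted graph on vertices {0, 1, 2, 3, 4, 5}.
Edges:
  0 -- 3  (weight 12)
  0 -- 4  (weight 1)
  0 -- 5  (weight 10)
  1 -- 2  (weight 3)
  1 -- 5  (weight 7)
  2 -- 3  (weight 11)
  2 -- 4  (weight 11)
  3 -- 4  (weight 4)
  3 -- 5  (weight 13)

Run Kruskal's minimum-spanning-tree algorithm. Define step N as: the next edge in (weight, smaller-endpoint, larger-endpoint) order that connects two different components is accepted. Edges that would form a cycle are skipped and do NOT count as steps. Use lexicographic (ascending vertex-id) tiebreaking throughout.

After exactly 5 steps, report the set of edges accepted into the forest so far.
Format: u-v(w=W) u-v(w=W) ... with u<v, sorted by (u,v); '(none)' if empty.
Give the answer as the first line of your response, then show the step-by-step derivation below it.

0-4(w=1) 0-5(w=10) 1-2(w=3) 1-5(w=7) 3-4(w=4)

step 1: add edge 0-4 (w=1); MST = {0-4(w=1)}
step 2: add edge 1-2 (w=3); MST = {0-4(w=1) 1-2(w=3)}
step 3: add edge 3-4 (w=4); MST = {0-4(w=1) 1-2(w=3) 3-4(w=4)}
step 4: add edge 1-5 (w=7); MST = {0-4(w=1) 1-2(w=3) 1-5(w=7) 3-4(w=4)}
step 5: add edge 0-5 (w=10); MST = {0-4(w=1) 0-5(w=10) 1-2(w=3) 1-5(w=7) 3-4(w=4)}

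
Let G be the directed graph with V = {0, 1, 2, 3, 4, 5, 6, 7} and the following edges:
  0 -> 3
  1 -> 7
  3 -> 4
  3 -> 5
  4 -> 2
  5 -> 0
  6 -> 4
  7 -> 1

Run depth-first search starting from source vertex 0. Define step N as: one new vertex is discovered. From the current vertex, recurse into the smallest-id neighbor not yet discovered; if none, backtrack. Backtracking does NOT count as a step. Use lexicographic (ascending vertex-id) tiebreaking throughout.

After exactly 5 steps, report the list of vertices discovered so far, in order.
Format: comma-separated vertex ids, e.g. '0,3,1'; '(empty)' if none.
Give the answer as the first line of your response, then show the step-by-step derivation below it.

0,3,4,2,5

step 1: discover 0; path=0; order=0
step 2: discover 3; path=0>3; order=0,3
step 3: discover 4; path=0>3>4; order=0,3,4
step 4: discover 2; path=0>3>4>2; order=0,3,4,2
step 5: discover 5; path=0>3>5; order=0,3,4,2,5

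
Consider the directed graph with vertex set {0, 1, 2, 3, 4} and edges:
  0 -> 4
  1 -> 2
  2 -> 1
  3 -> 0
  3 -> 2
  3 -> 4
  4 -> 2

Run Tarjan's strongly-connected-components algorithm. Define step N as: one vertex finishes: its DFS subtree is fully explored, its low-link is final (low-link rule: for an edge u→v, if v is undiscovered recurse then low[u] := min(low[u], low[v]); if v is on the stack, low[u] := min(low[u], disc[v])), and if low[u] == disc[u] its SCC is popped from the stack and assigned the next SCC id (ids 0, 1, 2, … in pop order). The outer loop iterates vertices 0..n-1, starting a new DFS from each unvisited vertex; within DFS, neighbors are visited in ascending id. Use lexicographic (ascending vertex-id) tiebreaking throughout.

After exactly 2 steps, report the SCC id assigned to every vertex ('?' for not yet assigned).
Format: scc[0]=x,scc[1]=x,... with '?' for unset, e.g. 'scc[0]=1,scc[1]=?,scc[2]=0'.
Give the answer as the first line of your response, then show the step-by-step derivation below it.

scc[0]=?,scc[1]=0,scc[2]=0,scc[3]=?,scc[4]=?

step 1: low=(low[0]=0,low[1]=2,low[2]=2,low[3]=?,low[4]=1); scc=(scc[0]=?,scc[1]=?,scc[2]=?,scc[3]=?,scc[4]=?)
step 2: low=(low[0]=0,low[1]=2,low[2]=2,low[3]=?,low[4]=1); scc=(scc[0]=?,scc[1]=0,scc[2]=0,scc[3]=?,scc[4]=?)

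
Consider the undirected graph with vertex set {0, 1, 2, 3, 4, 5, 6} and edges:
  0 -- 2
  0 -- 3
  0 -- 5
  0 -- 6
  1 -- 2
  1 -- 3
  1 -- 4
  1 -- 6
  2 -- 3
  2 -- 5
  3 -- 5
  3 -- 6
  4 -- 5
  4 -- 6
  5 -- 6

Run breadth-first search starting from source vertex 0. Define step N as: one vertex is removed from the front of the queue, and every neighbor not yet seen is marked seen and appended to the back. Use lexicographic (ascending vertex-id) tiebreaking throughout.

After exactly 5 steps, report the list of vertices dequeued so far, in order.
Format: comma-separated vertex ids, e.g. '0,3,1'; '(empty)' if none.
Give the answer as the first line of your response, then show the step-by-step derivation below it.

0,2,3,5,6

step 1: dequeue 0; queue=[2,3,5,6]; order=0
step 2: dequeue 2; queue=[3,5,6,1]; order=0,2
step 3: dequeue 3; queue=[5,6,1]; order=0,2,3
step 4: dequeue 5; queue=[6,1,4]; order=0,2,3,5
step 5: dequeue 6; queue=[1,4]; order=0,2,3,5,6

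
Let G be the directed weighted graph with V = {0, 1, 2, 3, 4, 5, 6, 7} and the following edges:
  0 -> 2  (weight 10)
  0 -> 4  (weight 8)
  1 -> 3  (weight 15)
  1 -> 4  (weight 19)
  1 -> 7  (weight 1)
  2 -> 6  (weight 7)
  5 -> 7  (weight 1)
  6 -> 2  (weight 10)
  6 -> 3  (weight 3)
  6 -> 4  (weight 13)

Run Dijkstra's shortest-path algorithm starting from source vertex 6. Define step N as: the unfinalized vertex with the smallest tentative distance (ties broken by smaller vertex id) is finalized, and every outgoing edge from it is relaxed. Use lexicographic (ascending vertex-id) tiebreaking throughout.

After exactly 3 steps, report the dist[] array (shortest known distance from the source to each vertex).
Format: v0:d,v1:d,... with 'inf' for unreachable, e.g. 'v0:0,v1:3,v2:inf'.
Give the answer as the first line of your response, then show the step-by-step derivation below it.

v0:inf,v1:inf,v2:10,v3:3,v4:13,v5:inf,v6:0,v7:inf

step 1: dist = v0:inf,v1:inf,v2:10,v3:3,v4:13,v5:inf,v6:0,v7:inf
step 2: dist = v0:inf,v1:inf,v2:10,v3:3,v4:13,v5:inf,v6:0,v7:inf
step 3: dist = v0:inf,v1:inf,v2:10,v3:3,v4:13,v5:inf,v6:0,v7:inf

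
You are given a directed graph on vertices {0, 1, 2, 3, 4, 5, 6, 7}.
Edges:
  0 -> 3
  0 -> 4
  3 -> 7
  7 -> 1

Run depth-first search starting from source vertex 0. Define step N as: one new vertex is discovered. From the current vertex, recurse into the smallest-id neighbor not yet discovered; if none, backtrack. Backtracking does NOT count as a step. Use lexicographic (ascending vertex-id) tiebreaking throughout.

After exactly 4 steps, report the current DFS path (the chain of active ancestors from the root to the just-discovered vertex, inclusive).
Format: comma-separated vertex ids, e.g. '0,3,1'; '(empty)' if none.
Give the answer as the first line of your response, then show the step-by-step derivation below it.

0,3,7,1

step 1: discover 0; path=0; order=0
step 2: discover 3; path=0>3; order=0,3
step 3: discover 7; path=0>3>7; order=0,3,7
step 4: discover 1; path=0>3>7>1; order=0,3,7,1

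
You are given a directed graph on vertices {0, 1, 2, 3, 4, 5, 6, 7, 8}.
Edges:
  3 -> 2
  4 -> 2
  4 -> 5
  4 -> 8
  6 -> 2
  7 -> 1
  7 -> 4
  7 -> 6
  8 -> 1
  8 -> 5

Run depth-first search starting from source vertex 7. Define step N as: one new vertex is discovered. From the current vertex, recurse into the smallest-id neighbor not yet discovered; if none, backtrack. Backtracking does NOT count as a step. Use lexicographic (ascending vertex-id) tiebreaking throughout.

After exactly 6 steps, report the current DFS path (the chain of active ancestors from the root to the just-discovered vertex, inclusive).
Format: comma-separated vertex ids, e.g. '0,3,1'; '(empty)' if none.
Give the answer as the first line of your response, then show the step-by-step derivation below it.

7,4,8

step 1: discover 7; path=7; order=7
step 2: discover 1; path=7>1; order=7,1
step 3: discover 4; path=7>4; order=7,1,4
step 4: discover 2; path=7>4>2; order=7,1,4,2
step 5: discover 5; path=7>4>5; order=7,1,4,2,5
step 6: discover 8; path=7>4>8; order=7,1,4,2,5,8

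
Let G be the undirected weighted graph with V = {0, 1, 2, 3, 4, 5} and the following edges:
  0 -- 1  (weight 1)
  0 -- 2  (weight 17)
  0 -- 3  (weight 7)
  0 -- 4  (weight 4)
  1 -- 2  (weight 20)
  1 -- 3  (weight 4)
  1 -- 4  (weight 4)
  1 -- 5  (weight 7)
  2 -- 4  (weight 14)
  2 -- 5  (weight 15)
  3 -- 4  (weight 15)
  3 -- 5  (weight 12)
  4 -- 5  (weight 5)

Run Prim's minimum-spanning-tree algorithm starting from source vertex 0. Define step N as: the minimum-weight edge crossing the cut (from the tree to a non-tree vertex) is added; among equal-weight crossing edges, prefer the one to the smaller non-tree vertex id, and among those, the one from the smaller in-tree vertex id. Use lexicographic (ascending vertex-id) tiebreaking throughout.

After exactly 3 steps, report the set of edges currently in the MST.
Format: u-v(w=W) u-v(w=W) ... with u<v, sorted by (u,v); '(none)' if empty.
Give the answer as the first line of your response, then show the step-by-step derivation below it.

0-1(w=1) 0-4(w=4) 1-3(w=4)

step 1: add edge 0-1 (w=1); MST = {0-1(w=1)}
step 2: add edge 1-3 (w=4); MST = {0-1(w=1) 1-3(w=4)}
step 3: add edge 0-4 (w=4); MST = {0-1(w=1) 0-4(w=4) 1-3(w=4)}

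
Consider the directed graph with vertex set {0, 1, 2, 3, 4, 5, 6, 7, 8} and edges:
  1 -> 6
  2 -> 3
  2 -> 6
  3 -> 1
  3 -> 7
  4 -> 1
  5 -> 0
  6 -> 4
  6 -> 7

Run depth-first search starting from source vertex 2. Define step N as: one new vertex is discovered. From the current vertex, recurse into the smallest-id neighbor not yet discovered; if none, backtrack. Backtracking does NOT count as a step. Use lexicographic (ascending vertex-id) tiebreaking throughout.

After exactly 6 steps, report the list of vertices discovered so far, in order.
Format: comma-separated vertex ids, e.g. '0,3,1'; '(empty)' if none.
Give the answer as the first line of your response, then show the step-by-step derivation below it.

2,3,1,6,4,7

step 1: discover 2; path=2; order=2
step 2: discover 3; path=2>3; order=2,3
step 3: discover 1; path=2>3>1; order=2,3,1
step 4: discover 6; path=2>3>1>6; order=2,3,1,6
step 5: discover 4; path=2>3>1>6>4; order=2,3,1,6,4
step 6: discover 7; path=2>3>1>6>7; order=2,3,1,6,4,7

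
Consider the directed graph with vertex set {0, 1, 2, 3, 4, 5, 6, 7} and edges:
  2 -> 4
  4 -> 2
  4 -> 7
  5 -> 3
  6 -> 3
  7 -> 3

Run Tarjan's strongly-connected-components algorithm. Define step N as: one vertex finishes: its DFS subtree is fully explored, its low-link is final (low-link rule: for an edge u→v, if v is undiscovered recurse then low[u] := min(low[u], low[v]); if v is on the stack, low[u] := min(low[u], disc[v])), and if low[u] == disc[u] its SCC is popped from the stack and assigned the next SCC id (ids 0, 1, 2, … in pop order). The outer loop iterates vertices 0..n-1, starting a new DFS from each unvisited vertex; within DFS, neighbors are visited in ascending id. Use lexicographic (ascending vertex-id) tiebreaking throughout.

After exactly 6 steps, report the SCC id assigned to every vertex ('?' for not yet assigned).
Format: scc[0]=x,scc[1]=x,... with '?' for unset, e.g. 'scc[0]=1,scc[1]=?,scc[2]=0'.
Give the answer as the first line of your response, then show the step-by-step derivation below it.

scc[0]=0,scc[1]=1,scc[2]=4,scc[3]=2,scc[4]=4,scc[5]=?,scc[6]=?,scc[7]=3

step 1: low=(low[0]=0,low[1]=?,low[2]=?,low[3]=?,low[4]=?,low[5]=?,low[6]=?,low[7]=?); scc=(scc[0]=0,scc[1]=?,scc[2]=?,scc[3]=?,scc[4]=?,scc[5]=?,scc[6]=?,scc[7]=?)
step 2: low=(low[0]=0,low[1]=1,low[2]=?,low[3]=?,low[4]=?,low[5]=?,low[6]=?,low[7]=?); scc=(scc[0]=0,scc[1]=1,scc[2]=?,scc[3]=?,scc[4]=?,scc[5]=?,scc[6]=?,scc[7]=?)
step 3: low=(low[0]=0,low[1]=1,low[2]=2,low[3]=5,low[4]=2,low[5]=?,low[6]=?,low[7]=4); scc=(scc[0]=0,scc[1]=1,scc[2]=?,scc[3]=2,scc[4]=?,scc[5]=?,scc[6]=?,scc[7]=?)
step 4: low=(low[0]=0,low[1]=1,low[2]=2,low[3]=5,low[4]=2,low[5]=?,low[6]=?,low[7]=4); scc=(scc[0]=0,scc[1]=1,scc[2]=?,scc[3]=2,scc[4]=?,scc[5]=?,scc[6]=?,scc[7]=3)
step 5: low=(low[0]=0,low[1]=1,low[2]=2,low[3]=5,low[4]=2,low[5]=?,low[6]=?,low[7]=4); scc=(scc[0]=0,scc[1]=1,scc[2]=?,scc[3]=2,scc[4]=?,scc[5]=?,scc[6]=?,scc[7]=3)
step 6: low=(low[0]=0,low[1]=1,low[2]=2,low[3]=5,low[4]=2,low[5]=?,low[6]=?,low[7]=4); scc=(scc[0]=0,scc[1]=1,scc[2]=4,scc[3]=2,scc[4]=4,scc[5]=?,scc[6]=?,scc[7]=3)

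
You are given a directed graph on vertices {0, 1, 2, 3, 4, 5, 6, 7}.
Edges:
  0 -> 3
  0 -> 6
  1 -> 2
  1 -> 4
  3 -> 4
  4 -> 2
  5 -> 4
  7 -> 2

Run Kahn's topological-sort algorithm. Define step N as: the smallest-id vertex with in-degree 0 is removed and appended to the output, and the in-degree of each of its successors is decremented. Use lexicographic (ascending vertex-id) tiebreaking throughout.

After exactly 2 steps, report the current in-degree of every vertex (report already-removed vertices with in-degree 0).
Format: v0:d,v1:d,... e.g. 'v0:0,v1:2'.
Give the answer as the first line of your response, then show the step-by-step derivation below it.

v0:0,v1:0,v2:2,v3:0,v4:2,v5:0,v6:0,v7:0

step 1: output 0; order=[0]; indeg=(0,0,3,0,3,0,0,0)
step 2: output 1; order=[0,1]; indeg=(0,0,2,0,2,0,0,0)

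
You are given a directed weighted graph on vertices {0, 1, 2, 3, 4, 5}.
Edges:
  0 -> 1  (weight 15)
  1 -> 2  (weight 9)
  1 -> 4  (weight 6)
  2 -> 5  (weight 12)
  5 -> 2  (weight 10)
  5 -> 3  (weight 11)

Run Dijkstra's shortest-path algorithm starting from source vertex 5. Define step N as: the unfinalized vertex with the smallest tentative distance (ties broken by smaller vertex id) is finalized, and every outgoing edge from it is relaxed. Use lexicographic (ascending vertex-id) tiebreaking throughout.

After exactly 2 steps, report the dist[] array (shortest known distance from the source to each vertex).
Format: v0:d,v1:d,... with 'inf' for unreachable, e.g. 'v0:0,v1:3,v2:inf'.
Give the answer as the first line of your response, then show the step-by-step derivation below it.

v0:inf,v1:inf,v2:10,v3:11,v4:inf,v5:0

step 1: dist = v0:inf,v1:inf,v2:10,v3:11,v4:inf,v5:0
step 2: dist = v0:inf,v1:inf,v2:10,v3:11,v4:inf,v5:0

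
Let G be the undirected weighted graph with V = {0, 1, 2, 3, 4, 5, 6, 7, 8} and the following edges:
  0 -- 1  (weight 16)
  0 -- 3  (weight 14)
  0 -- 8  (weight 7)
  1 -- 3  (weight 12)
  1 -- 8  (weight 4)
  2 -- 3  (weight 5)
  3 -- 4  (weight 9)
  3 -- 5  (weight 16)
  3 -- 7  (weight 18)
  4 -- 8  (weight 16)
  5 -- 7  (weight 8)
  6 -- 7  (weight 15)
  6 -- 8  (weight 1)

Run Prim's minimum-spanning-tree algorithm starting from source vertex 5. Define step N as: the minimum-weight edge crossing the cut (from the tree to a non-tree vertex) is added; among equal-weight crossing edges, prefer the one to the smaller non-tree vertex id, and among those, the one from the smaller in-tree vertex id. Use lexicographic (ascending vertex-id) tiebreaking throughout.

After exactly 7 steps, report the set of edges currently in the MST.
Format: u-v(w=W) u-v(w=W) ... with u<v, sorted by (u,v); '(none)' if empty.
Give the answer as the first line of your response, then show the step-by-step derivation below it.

0-8(w=7) 1-3(w=12) 1-8(w=4) 2-3(w=5) 5-7(w=8) 6-7(w=15) 6-8(w=1)

step 1: add edge 5-7 (w=8); MST = {5-7(w=8)}
step 2: add edge 6-7 (w=15); MST = {5-7(w=8) 6-7(w=15)}
step 3: add edge 6-8 (w=1); MST = {5-7(w=8) 6-7(w=15) 6-8(w=1)}
step 4: add edge 1-8 (w=4); MST = {1-8(w=4) 5-7(w=8) 6-7(w=15) 6-8(w=1)}
step 5: add edge 0-8 (w=7); MST = {0-8(w=7) 1-8(w=4) 5-7(w=8) 6-7(w=15) 6-8(w=1)}
step 6: add edge 1-3 (w=12); MST = {0-8(w=7) 1-3(w=12) 1-8(w=4) 5-7(w=8) 6-7(w=15) 6-8(w=1)}
step 7: add edge 2-3 (w=5); MST = {0-8(w=7) 1-3(w=12) 1-8(w=4) 2-3(w=5) 5-7(w=8) 6-7(w=15) 6-8(w=1)}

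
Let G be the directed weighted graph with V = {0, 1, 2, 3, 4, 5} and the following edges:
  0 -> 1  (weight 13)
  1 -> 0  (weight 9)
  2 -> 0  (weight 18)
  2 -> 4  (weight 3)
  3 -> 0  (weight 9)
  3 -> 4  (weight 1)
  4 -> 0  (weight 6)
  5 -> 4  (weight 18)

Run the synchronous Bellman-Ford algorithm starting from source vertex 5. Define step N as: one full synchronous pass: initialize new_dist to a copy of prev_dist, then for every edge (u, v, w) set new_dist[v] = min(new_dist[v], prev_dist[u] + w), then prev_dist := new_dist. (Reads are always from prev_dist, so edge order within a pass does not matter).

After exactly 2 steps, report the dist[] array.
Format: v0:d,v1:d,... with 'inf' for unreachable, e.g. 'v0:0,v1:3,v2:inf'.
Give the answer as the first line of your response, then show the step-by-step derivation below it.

v0:24,v1:inf,v2:inf,v3:inf,v4:18,v5:0

step 1: dist = v0:inf,v1:inf,v2:inf,v3:inf,v4:18,v5:0
step 2: dist = v0:24,v1:inf,v2:inf,v3:inf,v4:18,v5:0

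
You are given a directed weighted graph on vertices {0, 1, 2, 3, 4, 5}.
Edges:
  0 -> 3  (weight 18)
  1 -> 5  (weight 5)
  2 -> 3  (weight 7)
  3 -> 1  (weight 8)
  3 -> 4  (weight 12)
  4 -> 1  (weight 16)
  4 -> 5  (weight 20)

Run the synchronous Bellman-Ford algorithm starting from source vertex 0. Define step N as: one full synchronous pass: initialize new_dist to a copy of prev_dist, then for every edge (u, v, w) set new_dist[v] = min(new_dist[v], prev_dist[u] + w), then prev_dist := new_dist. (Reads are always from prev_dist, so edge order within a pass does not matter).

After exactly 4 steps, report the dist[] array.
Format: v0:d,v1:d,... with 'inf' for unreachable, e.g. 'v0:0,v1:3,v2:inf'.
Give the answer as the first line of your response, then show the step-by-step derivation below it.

v0:0,v1:26,v2:inf,v3:18,v4:30,v5:31

step 1: dist = v0:0,v1:inf,v2:inf,v3:18,v4:inf,v5:inf
step 2: dist = v0:0,v1:26,v2:inf,v3:18,v4:30,v5:inf
step 3: dist = v0:0,v1:26,v2:inf,v3:18,v4:30,v5:31
step 4: dist = v0:0,v1:26,v2:inf,v3:18,v4:30,v5:31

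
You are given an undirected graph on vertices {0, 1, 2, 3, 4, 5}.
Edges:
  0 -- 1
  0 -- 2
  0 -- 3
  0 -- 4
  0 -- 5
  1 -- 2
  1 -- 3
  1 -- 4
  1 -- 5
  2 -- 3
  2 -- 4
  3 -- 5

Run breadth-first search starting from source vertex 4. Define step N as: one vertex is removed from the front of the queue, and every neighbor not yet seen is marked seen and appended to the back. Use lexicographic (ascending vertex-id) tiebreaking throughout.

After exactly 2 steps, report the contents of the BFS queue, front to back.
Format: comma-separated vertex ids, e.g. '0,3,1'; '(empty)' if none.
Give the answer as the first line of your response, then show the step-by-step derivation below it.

1,2,3,5

step 1: dequeue 4; queue=[0,1,2]; order=4
step 2: dequeue 0; queue=[1,2,3,5]; order=4,0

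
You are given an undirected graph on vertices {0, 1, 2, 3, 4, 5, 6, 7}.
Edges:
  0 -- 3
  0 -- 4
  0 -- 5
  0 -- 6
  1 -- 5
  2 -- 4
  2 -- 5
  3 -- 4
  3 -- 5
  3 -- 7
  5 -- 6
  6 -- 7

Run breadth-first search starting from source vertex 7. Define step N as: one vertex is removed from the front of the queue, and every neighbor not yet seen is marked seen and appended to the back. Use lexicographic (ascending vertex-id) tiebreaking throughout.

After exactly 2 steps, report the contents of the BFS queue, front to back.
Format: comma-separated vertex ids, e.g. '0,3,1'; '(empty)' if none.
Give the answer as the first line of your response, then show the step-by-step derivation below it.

6,0,4,5

step 1: dequeue 7; queue=[3,6]; order=7
step 2: dequeue 3; queue=[6,0,4,5]; order=7,3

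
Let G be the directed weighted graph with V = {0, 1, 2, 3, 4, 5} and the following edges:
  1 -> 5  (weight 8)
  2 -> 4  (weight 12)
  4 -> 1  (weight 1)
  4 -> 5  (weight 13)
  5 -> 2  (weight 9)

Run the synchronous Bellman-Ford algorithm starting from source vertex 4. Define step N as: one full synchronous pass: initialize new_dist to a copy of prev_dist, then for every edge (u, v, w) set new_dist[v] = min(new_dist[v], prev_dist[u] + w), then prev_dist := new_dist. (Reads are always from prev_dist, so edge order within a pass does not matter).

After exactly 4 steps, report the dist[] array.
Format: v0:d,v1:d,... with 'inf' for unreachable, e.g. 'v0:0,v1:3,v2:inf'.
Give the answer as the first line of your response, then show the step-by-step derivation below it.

v0:inf,v1:1,v2:18,v3:inf,v4:0,v5:9

step 1: dist = v0:inf,v1:1,v2:inf,v3:inf,v4:0,v5:13
step 2: dist = v0:inf,v1:1,v2:22,v3:inf,v4:0,v5:9
step 3: dist = v0:inf,v1:1,v2:18,v3:inf,v4:0,v5:9
step 4: dist = v0:inf,v1:1,v2:18,v3:inf,v4:0,v5:9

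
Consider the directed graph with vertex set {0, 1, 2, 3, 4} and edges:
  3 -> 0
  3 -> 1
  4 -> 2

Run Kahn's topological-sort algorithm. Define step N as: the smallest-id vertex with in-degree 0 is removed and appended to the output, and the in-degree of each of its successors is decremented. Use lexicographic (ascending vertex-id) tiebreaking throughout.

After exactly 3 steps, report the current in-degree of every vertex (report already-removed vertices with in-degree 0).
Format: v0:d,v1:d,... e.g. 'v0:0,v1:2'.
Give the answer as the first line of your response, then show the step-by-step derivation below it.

v0:0,v1:0,v2:1,v3:0,v4:0

step 1: output 3; order=[3]; indeg=(0,0,1,0,0)
step 2: output 0; order=[3,0]; indeg=(0,0,1,0,0)
step 3: output 1; order=[3,0,1]; indeg=(0,0,1,0,0)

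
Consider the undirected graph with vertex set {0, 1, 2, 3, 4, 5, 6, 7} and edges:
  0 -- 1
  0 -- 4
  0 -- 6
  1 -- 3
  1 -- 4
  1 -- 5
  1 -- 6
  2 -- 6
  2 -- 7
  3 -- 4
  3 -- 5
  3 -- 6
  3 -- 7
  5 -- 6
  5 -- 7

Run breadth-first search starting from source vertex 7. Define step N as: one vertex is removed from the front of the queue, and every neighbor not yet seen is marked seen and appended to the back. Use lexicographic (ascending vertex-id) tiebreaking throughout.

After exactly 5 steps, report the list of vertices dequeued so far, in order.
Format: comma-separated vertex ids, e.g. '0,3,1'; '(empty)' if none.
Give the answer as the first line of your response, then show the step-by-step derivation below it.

7,2,3,5,6

step 1: dequeue 7; queue=[2,3,5]; order=7
step 2: dequeue 2; queue=[3,5,6]; order=7,2
step 3: dequeue 3; queue=[5,6,1,4]; order=7,2,3
step 4: dequeue 5; queue=[6,1,4]; order=7,2,3,5
step 5: dequeue 6; queue=[1,4,0]; order=7,2,3,5,6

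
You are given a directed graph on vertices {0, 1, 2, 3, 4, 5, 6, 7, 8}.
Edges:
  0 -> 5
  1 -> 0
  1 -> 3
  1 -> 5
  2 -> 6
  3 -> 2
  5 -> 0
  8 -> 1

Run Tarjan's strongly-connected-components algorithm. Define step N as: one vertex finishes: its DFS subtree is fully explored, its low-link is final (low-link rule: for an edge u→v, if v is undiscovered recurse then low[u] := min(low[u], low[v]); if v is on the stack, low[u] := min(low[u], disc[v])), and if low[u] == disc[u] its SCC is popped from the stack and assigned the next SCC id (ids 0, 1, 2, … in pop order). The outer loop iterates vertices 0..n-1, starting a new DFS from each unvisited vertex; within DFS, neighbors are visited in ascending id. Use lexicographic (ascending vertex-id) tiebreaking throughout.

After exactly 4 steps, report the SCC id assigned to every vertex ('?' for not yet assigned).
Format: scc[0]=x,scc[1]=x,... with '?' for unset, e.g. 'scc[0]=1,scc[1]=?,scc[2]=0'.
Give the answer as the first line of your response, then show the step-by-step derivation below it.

scc[0]=0,scc[1]=?,scc[2]=2,scc[3]=?,scc[4]=?,scc[5]=0,scc[6]=1,scc[7]=?,scc[8]=?

step 1: low=(low[0]=0,low[1]=?,low[2]=?,low[3]=?,low[4]=?,low[5]=0,low[6]=?,low[7]=?,low[8]=?); scc=(scc[0]=?,scc[1]=?,scc[2]=?,scc[3]=?,scc[4]=?,scc[5]=?,scc[6]=?,scc[7]=?,scc[8]=?)
step 2: low=(low[0]=0,low[1]=?,low[2]=?,low[3]=?,low[4]=?,low[5]=0,low[6]=?,low[7]=?,low[8]=?); scc=(scc[0]=0,scc[1]=?,scc[2]=?,scc[3]=?,scc[4]=?,scc[5]=0,scc[6]=?,scc[7]=?,scc[8]=?)
step 3: low=(low[0]=0,low[1]=2,low[2]=4,low[3]=3,low[4]=?,low[5]=0,low[6]=5,low[7]=?,low[8]=?); scc=(scc[0]=0,scc[1]=?,scc[2]=?,scc[3]=?,scc[4]=?,scc[5]=0,scc[6]=1,scc[7]=?,scc[8]=?)
step 4: low=(low[0]=0,low[1]=2,low[2]=4,low[3]=3,low[4]=?,low[5]=0,low[6]=5,low[7]=?,low[8]=?); scc=(scc[0]=0,scc[1]=?,scc[2]=2,scc[3]=?,scc[4]=?,scc[5]=0,scc[6]=1,scc[7]=?,scc[8]=?)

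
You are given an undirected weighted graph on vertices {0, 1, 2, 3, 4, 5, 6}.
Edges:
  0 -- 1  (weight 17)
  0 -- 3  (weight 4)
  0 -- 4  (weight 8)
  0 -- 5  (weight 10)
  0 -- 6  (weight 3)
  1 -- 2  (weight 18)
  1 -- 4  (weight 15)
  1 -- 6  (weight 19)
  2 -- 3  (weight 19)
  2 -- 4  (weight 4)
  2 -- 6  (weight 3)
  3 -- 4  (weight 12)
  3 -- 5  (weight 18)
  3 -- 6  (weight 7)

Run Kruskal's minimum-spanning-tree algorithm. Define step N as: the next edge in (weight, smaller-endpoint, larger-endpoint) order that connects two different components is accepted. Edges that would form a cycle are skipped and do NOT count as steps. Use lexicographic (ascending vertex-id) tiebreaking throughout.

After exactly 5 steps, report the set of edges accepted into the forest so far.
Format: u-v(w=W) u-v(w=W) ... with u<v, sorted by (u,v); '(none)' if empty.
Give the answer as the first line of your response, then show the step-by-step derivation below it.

0-3(w=4) 0-5(w=10) 0-6(w=3) 2-4(w=4) 2-6(w=3)

step 1: add edge 0-6 (w=3); MST = {0-6(w=3)}
step 2: add edge 2-6 (w=3); MST = {0-6(w=3) 2-6(w=3)}
step 3: add edge 0-3 (w=4); MST = {0-3(w=4) 0-6(w=3) 2-6(w=3)}
step 4: add edge 2-4 (w=4); MST = {0-3(w=4) 0-6(w=3) 2-4(w=4) 2-6(w=3)}
step 5: add edge 0-5 (w=10); MST = {0-3(w=4) 0-5(w=10) 0-6(w=3) 2-4(w=4) 2-6(w=3)}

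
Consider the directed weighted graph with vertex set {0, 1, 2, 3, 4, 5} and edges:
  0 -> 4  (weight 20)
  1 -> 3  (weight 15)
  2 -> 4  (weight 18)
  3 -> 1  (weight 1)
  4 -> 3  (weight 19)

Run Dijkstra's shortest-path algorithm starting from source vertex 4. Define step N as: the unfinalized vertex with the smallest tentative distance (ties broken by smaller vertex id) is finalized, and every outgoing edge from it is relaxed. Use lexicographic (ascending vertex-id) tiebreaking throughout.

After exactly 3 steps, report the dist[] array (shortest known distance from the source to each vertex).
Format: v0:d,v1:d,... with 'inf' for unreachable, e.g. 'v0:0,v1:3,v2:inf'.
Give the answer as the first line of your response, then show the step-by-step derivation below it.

v0:inf,v1:20,v2:inf,v3:19,v4:0,v5:inf

step 1: dist = v0:inf,v1:inf,v2:inf,v3:19,v4:0,v5:inf
step 2: dist = v0:inf,v1:20,v2:inf,v3:19,v4:0,v5:inf
step 3: dist = v0:inf,v1:20,v2:inf,v3:19,v4:0,v5:inf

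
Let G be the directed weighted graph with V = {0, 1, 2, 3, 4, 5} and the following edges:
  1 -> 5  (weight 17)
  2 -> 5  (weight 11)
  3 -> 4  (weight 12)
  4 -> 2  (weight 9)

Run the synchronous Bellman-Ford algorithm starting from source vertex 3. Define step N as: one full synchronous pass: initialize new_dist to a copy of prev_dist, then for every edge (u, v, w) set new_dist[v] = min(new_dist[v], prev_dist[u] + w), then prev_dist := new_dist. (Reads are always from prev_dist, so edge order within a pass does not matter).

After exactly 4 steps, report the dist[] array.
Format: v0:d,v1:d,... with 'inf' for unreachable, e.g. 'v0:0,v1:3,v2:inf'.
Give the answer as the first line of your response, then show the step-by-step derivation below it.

v0:inf,v1:inf,v2:21,v3:0,v4:12,v5:32

step 1: dist = v0:inf,v1:inf,v2:inf,v3:0,v4:12,v5:inf
step 2: dist = v0:inf,v1:inf,v2:21,v3:0,v4:12,v5:inf
step 3: dist = v0:inf,v1:inf,v2:21,v3:0,v4:12,v5:32
step 4: dist = v0:inf,v1:inf,v2:21,v3:0,v4:12,v5:32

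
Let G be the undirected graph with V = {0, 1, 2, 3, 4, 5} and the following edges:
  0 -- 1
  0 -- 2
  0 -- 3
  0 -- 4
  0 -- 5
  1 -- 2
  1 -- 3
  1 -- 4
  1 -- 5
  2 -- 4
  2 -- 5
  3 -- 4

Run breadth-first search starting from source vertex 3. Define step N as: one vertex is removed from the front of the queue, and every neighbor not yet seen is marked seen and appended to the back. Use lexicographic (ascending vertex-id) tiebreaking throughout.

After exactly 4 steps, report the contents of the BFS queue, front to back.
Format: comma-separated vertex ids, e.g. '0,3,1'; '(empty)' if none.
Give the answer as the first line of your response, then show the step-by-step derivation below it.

2,5

step 1: dequeue 3; queue=[0,1,4]; order=3
step 2: dequeue 0; queue=[1,4,2,5]; order=3,0
step 3: dequeue 1; queue=[4,2,5]; order=3,0,1
step 4: dequeue 4; queue=[2,5]; order=3,0,1,4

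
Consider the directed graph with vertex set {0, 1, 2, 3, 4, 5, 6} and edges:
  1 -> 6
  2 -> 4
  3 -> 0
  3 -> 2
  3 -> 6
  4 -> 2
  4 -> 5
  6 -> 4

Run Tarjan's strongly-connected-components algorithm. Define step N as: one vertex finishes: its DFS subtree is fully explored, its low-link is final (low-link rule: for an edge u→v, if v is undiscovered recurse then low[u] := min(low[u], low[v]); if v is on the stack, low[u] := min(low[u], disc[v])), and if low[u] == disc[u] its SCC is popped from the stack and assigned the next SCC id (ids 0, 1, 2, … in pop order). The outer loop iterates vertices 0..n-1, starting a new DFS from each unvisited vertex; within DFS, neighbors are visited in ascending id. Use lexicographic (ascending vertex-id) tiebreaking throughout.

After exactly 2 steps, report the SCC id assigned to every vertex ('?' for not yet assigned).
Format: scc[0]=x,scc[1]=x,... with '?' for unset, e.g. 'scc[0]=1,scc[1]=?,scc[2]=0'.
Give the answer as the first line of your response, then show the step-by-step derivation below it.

scc[0]=0,scc[1]=?,scc[2]=?,scc[3]=?,scc[4]=?,scc[5]=?,scc[6]=?

step 1: low=(low[0]=0,low[1]=?,low[2]=?,low[3]=?,low[4]=?,low[5]=?,low[6]=?); scc=(scc[0]=0,scc[1]=?,scc[2]=?,scc[3]=?,scc[4]=?,scc[5]=?,scc[6]=?)
step 2: low=(low[0]=0,low[1]=1,low[2]=3,low[3]=?,low[4]=3,low[5]=?,low[6]=2); scc=(scc[0]=0,scc[1]=?,scc[2]=?,scc[3]=?,scc[4]=?,scc[5]=?,scc[6]=?)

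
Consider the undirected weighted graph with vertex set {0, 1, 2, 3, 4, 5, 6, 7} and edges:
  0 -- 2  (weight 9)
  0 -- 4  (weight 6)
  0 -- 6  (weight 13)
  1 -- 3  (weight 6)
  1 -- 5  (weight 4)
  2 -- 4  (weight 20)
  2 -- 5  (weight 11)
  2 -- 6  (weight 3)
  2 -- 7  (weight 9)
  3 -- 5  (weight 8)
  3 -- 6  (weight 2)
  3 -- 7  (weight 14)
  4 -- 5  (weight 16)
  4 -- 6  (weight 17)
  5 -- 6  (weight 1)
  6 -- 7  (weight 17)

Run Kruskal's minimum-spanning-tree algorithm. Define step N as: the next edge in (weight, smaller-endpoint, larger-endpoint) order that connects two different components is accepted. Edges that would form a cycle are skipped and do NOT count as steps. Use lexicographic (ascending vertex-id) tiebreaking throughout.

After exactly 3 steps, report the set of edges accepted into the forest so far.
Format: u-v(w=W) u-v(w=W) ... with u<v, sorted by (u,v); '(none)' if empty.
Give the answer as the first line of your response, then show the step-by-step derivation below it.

2-6(w=3) 3-6(w=2) 5-6(w=1)

step 1: add edge 5-6 (w=1); MST = {5-6(w=1)}
step 2: add edge 3-6 (w=2); MST = {3-6(w=2) 5-6(w=1)}
step 3: add edge 2-6 (w=3); MST = {2-6(w=3) 3-6(w=2) 5-6(w=1)}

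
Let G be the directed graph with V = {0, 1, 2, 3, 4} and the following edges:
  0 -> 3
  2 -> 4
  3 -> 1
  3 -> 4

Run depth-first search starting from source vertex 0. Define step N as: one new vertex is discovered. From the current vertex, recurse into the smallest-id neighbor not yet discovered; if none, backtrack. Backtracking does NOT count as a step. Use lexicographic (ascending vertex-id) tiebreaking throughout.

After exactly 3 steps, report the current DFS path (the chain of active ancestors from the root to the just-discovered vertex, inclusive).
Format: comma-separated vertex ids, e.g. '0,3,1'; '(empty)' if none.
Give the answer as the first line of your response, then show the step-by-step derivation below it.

0,3,1

step 1: discover 0; path=0; order=0
step 2: discover 3; path=0>3; order=0,3
step 3: discover 1; path=0>3>1; order=0,3,1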